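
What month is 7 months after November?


November is month 11
11 + 7 = 18; wrap: 18 - 12 = 6

June


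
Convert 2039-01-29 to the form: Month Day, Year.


ISO 2039-01-29 parses as year=2039, month=01, day=29
Month 1 -> January

January 29, 2039


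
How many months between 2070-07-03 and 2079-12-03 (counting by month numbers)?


From July 2070 to December 2079
9 years * 12 = 108 months, plus 5 months = 113

113 months


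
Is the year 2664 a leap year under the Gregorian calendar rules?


Gregorian leap year rule: divisible by 4, but not by 100, unless also by 400.
2664 is divisible by 4 but not 100 -> leap year

Yes


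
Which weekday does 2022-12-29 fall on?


Date: December 29, 2022
Anchor: Jan 1, 2022. With p = 2022 - 1 = 2021: (p + p//4 - p//100 + p//400) mod 7 = (2021 + 505 - 20 + 5) mod 7 = 2511 mod 7 = 5 -> Saturday (Mon=0 ... Sun=6)
Days before December (Jan-Nov): 334; offset = 334 + 29 - 1 = 362
Weekday index = (5 + 362) mod 7 = 3

Day of the week: Thursday


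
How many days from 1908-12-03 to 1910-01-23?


From 1908-12-03 to 1910-01-23
1908-12-03: days before December = 31 + 29 + 31 + 30 + 31 + 30 + 31 + 31 + 30 + 31 + 30 = 335 (1908 is a leap year); day of year = 335 + 3 = 338
1910-01-23: day of year = 23
Rest of 1908: 366 - 338 = 28
Full years 1909 (365): 365
Total = 28 + 365 + 23 = 416

416 days


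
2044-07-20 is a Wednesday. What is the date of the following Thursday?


Current: Wednesday
Target: Thursday
Days ahead: 1

Next Thursday: 2044-07-21


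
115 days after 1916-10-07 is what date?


Start: 1916-10-07, add 115 days
October 1916 has 31 days: 31 - 7 = 24 days to October 31 -> 91 left
November 1916 has 30 days -> 61 left
December 1916 has 31 days -> 30 left
January 1917: 30 <= 31 -> lands on January 30

Result: 1917-01-30


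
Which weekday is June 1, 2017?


Target: June 1, 2017
Anchor: Jan 1, 2017. With p = 2017 - 1 = 2016: (p + p//4 - p//100 + p//400) mod 7 = (2016 + 504 - 20 + 5) mod 7 = 2505 mod 7 = 6 -> Sunday (Mon=0 ... Sun=6)
Days before June (Jan-May): 151 days
Weekday index = (6 + 151) mod 7 = 3

Thursday


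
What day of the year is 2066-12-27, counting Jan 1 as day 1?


Date: December 27, 2066
Days in months 1 through 11: 334
Plus 27 days in December

Day of year: 361


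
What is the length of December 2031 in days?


December 2031

31 days


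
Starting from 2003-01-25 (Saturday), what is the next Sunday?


Current: Saturday
Target: Sunday
Days ahead: 1

Next Sunday: 2003-01-26


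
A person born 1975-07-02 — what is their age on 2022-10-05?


Birth: 1975-07-02
Reference: 2022-10-05
Year difference: 2022 - 1975 = 47

47 years old


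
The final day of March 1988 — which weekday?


March 1988 has 31 days
Anchor: Jan 1, 1988. With p = 1988 - 1 = 1987: (p + p//4 - p//100 + p//400) mod 7 = (1987 + 496 - 19 + 4) mod 7 = 2468 mod 7 = 4 -> Friday (Mon=0 ... Sun=6)
Days before March (Jan-Feb): 60; March 1 index = (4 + 60) mod 7 = 1 -> Tuesday
Last day offset: 31 - 1 = 30 days
Weekday index = (1 + 30) mod 7 = 3

Thursday, March 31


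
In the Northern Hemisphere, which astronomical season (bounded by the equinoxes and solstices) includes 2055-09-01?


Date: September 1
Astronomical Summer (approx.; exact equinox/solstice day varies by year): June 21 to September 21
September 1 falls within the Summer window

Summer


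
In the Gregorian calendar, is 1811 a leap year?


Gregorian leap year rule: divisible by 4, but not by 100, unless also by 400.
1811 is not divisible by 4 -> not a leap year

No


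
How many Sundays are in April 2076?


April 2076 has 30 days
Anchor: Jan 1, 2076. With p = 2076 - 1 = 2075: (p + p//4 - p//100 + p//400) mod 7 = (2075 + 518 - 20 + 5) mod 7 = 2578 mod 7 = 2 -> Wednesday (Mon=0 ... Sun=6)
Days before April (Jan-Mar): 91; April 1 index = (2 + 91) mod 7 = 2 -> Wednesday
First Sunday is April 5
Sundays: 5, 12, 19, 26

4 Sundays


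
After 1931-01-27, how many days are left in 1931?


Day of year: 27 of 365
Remaining = 365 - 27

338 days


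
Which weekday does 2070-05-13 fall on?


Date: May 13, 2070
Anchor: Jan 1, 2070. With p = 2070 - 1 = 2069: (p + p//4 - p//100 + p//400) mod 7 = (2069 + 517 - 20 + 5) mod 7 = 2571 mod 7 = 2 -> Wednesday (Mon=0 ... Sun=6)
Days before May (Jan-Apr): 120; offset = 120 + 13 - 1 = 132
Weekday index = (2 + 132) mod 7 = 1

Day of the week: Tuesday


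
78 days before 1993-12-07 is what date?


Start: 1993-12-07, subtract 78 days
Back 7 days from December 7 reaches November 30, 1993 -> 71 left
November 1993 has 30 days -> back to October 31, 1993 -> 41 left
October 1993 has 31 days -> back to September 30, 1993 -> 10 left
September 1993: 30 - 10 = 20 -> lands on September 20

Result: 1993-09-20


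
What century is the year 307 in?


Century = (year - 1) // 100 + 1
= (307 - 1) // 100 + 1
= 306 // 100 + 1
= 3 + 1

4th century


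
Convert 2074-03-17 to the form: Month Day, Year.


ISO 2074-03-17 parses as year=2074, month=03, day=17
Month 3 -> March

March 17, 2074


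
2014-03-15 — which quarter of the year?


Month: March (month 3)
Q1: Jan-Mar, Q2: Apr-Jun, Q3: Jul-Sep, Q4: Oct-Dec

Q1


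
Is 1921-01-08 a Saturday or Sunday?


Anchor: Jan 1, 1921. With p = 1921 - 1 = 1920: (p + p//4 - p//100 + p//400) mod 7 = (1920 + 480 - 19 + 4) mod 7 = 2385 mod 7 = 5 -> Saturday (Mon=0 ... Sun=6)
Day of year: 8; offset = 7
Weekday index = (5 + 7) mod 7 = 5 -> Saturday
Weekend days: Saturday, Sunday

Yes


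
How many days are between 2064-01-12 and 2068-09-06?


From 2064-01-12 to 2068-09-06
2064-01-12: day of year = 12
2068-09-06: days before September = 31 + 29 + 31 + 30 + 31 + 30 + 31 + 31 = 244 (2068 is a leap year); day of year = 244 + 6 = 250
Rest of 2064: 366 - 12 = 354
Full years 2065 (365), 2066 (365), 2067 (365): 1095
Total = 354 + 1095 + 250 = 1699

1699 days


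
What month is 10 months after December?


December is month 12
12 + 10 = 22; wrap: 22 - 12 = 10

October


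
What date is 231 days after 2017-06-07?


Start: 2017-06-07, add 231 days
June 2017 has 30 days: 30 - 7 = 23 days to June 30 -> 208 left
July 2017 has 31 days -> 177 left
August 2017 has 31 days -> 146 left
September 2017 has 30 days -> 116 left
October 2017 has 31 days -> 85 left
November 2017 has 30 days -> 55 left
December 2017 has 31 days -> 24 left
January 2018: 24 <= 31 -> lands on January 24

Result: 2018-01-24


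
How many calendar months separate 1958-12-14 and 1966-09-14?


From December 1958 to September 1966
8 years * 12 = 96 months, minus 3 months = 93

93 months


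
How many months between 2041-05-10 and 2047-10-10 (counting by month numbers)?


From May 2041 to October 2047
6 years * 12 = 72 months, plus 5 months = 77

77 months


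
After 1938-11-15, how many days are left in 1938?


Day of year: 319 of 365
Remaining = 365 - 319

46 days


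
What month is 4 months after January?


January is month 1
1 + 4 = 5

May


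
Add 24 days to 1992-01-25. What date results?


Start: 1992-01-25, add 24 days
January 1992 has 31 days: 31 - 25 = 6 days to January 31 -> 18 left
February 1992: 18 <= 29 -> lands on February 18

Result: 1992-02-18


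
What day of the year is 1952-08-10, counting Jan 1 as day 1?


Date: August 10, 1952
Days in months 1 through 7: 213
Plus 10 days in August

Day of year: 223


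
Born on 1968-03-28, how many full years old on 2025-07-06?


Birth: 1968-03-28
Reference: 2025-07-06
Year difference: 2025 - 1968 = 57

57 years old


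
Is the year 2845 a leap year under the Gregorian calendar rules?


Gregorian leap year rule: divisible by 4, but not by 100, unless also by 400.
2845 is not divisible by 4 -> not a leap year

No


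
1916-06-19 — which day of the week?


Date: June 19, 1916
Anchor: Jan 1, 1916. With p = 1916 - 1 = 1915: (p + p//4 - p//100 + p//400) mod 7 = (1915 + 478 - 19 + 4) mod 7 = 2378 mod 7 = 5 -> Saturday (Mon=0 ... Sun=6)
Days before June (Jan-May): 152; offset = 152 + 19 - 1 = 170
Weekday index = (5 + 170) mod 7 = 0

Day of the week: Monday


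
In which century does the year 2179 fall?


Century = (year - 1) // 100 + 1
= (2179 - 1) // 100 + 1
= 2178 // 100 + 1
= 21 + 1

22nd century


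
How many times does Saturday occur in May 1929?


May 1929 has 31 days
Anchor: Jan 1, 1929. With p = 1929 - 1 = 1928: (p + p//4 - p//100 + p//400) mod 7 = (1928 + 482 - 19 + 4) mod 7 = 2395 mod 7 = 1 -> Tuesday (Mon=0 ... Sun=6)
Days before May (Jan-Apr): 120; May 1 index = (1 + 120) mod 7 = 2 -> Wednesday
First Saturday is May 4
Saturdays: 4, 11, 18, 25

4 Saturdays


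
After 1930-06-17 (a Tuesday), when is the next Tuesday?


Current: Tuesday
Target: Tuesday
Days ahead: 7

Next Tuesday: 1930-06-24


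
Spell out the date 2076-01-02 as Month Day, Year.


ISO 2076-01-02 parses as year=2076, month=01, day=02
Month 1 -> January

January 2, 2076


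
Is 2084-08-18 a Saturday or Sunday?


Anchor: Jan 1, 2084. With p = 2084 - 1 = 2083: (p + p//4 - p//100 + p//400) mod 7 = (2083 + 520 - 20 + 5) mod 7 = 2588 mod 7 = 5 -> Saturday (Mon=0 ... Sun=6)
Day of year: 231; offset = 230
Weekday index = (5 + 230) mod 7 = 4 -> Friday
Weekend days: Saturday, Sunday

No


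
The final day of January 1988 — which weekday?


January 1988 has 31 days
Anchor: Jan 1, 1988. With p = 1988 - 1 = 1987: (p + p//4 - p//100 + p//400) mod 7 = (1987 + 496 - 19 + 4) mod 7 = 2468 mod 7 = 4 -> Friday (Mon=0 ... Sun=6)
January 1 is the anchor itself -> Friday
Last day offset: 31 - 1 = 30 days
Weekday index = (4 + 30) mod 7 = 6

Sunday, January 31


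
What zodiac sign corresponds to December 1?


Date: December 1
Conventional tropical zodiac dates: Sagittarius from November 22 onward; Capricorn starts December 22
December 1 falls within the Sagittarius range

Sagittarius


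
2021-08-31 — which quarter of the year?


Month: August (month 8)
Q1: Jan-Mar, Q2: Apr-Jun, Q3: Jul-Sep, Q4: Oct-Dec

Q3


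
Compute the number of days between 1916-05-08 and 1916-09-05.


From 1916-05-08 to 1916-09-05
1916-05-08: days before May = 31 + 29 + 31 + 30 = 121 (1916 is a leap year); day of year = 121 + 8 = 129
1916-09-05: days before September = 31 + 29 + 31 + 30 + 31 + 30 + 31 + 31 = 244 (1916 is a leap year); day of year = 244 + 5 = 249
Same year: 249 - 129 = 120

120 days


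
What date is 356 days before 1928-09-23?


Start: 1928-09-23, subtract 356 days
Back 23 days from September 23 reaches August 31, 1928 -> 333 left
August 1928 has 31 days -> back to July 31, 1928 -> 302 left
July 1928 has 31 days -> back to June 30, 1928 -> 271 left
June 1928 has 30 days -> back to May 31, 1928 -> 241 left
May 1928 has 31 days -> back to April 30, 1928 -> 210 left
April 1928 has 30 days -> back to March 31, 1928 -> 180 left
March 1928 has 31 days -> back to February 29, 1928 -> 149 left
February 1928 has 29 days -> back to January 31, 1928 -> 120 left
January 1928 has 31 days -> back to December 31, 1927 -> 89 left
December 1927 has 31 days -> back to November 30, 1927 -> 58 left
November 1927 has 30 days -> back to October 31, 1927 -> 28 left
October 1927: 31 - 28 = 3 -> lands on October 3

Result: 1927-10-03


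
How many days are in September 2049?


September 2049

30 days


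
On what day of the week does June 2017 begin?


Target: June 1, 2017
Anchor: Jan 1, 2017. With p = 2017 - 1 = 2016: (p + p//4 - p//100 + p//400) mod 7 = (2016 + 504 - 20 + 5) mod 7 = 2505 mod 7 = 6 -> Sunday (Mon=0 ... Sun=6)
Days before June (Jan-May): 151 days
Weekday index = (6 + 151) mod 7 = 3

Thursday


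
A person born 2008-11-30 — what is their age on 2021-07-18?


Birth: 2008-11-30
Reference: 2021-07-18
Year difference: 2021 - 2008 = 13
Birthday not yet reached in 2021, subtract 1

12 years old


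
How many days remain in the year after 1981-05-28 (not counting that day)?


Day of year: 148 of 365
Remaining = 365 - 148

217 days


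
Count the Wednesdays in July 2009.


July 2009 has 31 days
Anchor: Jan 1, 2009. With p = 2009 - 1 = 2008: (p + p//4 - p//100 + p//400) mod 7 = (2008 + 502 - 20 + 5) mod 7 = 2495 mod 7 = 3 -> Thursday (Mon=0 ... Sun=6)
Days before July (Jan-Jun): 181; July 1 index = (3 + 181) mod 7 = 2 -> Wednesday
First Wednesday is July 1
Wednesdays: 1, 8, 15, 22, 29

5 Wednesdays


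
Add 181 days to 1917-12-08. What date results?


Start: 1917-12-08, add 181 days
December 1917 has 31 days: 31 - 8 = 23 days to December 31 -> 158 left
January 1918 has 31 days -> 127 left
February 1918 has 28 days -> 99 left
March 1918 has 31 days -> 68 left
April 1918 has 30 days -> 38 left
May 1918 has 31 days -> 7 left
June 1918: 7 <= 30 -> lands on June 7

Result: 1918-06-07


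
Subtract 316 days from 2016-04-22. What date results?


Start: 2016-04-22, subtract 316 days
Back 22 days from April 22 reaches March 31, 2016 -> 294 left
March 2016 has 31 days -> back to February 29, 2016 -> 263 left
February 2016 has 29 days -> back to January 31, 2016 -> 234 left
January 2016 has 31 days -> back to December 31, 2015 -> 203 left
December 2015 has 31 days -> back to November 30, 2015 -> 172 left
November 2015 has 30 days -> back to October 31, 2015 -> 142 left
October 2015 has 31 days -> back to September 30, 2015 -> 111 left
September 2015 has 30 days -> back to August 31, 2015 -> 81 left
August 2015 has 31 days -> back to July 31, 2015 -> 50 left
July 2015 has 31 days -> back to June 30, 2015 -> 19 left
June 2015: 30 - 19 = 11 -> lands on June 11

Result: 2015-06-11


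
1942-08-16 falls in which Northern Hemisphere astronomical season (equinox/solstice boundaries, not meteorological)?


Date: August 16
Astronomical Summer (approx.; exact equinox/solstice day varies by year): June 21 to September 21
August 16 falls within the Summer window

Summer


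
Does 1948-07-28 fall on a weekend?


Anchor: Jan 1, 1948. With p = 1948 - 1 = 1947: (p + p//4 - p//100 + p//400) mod 7 = (1947 + 486 - 19 + 4) mod 7 = 2418 mod 7 = 3 -> Thursday (Mon=0 ... Sun=6)
Day of year: 210; offset = 209
Weekday index = (3 + 209) mod 7 = 2 -> Wednesday
Weekend days: Saturday, Sunday

No


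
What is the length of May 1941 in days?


May 1941

31 days


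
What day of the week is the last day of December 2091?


December 2091 has 31 days
Anchor: Jan 1, 2091. With p = 2091 - 1 = 2090: (p + p//4 - p//100 + p//400) mod 7 = (2090 + 522 - 20 + 5) mod 7 = 2597 mod 7 = 0 -> Monday (Mon=0 ... Sun=6)
Days before December (Jan-Nov): 334; December 1 index = (0 + 334) mod 7 = 5 -> Saturday
Last day offset: 31 - 1 = 30 days
Weekday index = (5 + 30) mod 7 = 0

Monday, December 31


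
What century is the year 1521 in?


Century = (year - 1) // 100 + 1
= (1521 - 1) // 100 + 1
= 1520 // 100 + 1
= 15 + 1

16th century


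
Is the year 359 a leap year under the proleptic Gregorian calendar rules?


Gregorian leap year rule: divisible by 4, but not by 100, unless also by 400.
359 is not divisible by 4 -> not a leap year

No


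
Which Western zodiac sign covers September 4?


Date: September 4
Conventional tropical zodiac dates: Virgo from August 23 onward; Libra starts September 23
September 4 falls within the Virgo range

Virgo


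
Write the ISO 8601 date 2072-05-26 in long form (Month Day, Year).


ISO 2072-05-26 parses as year=2072, month=05, day=26
Month 5 -> May

May 26, 2072


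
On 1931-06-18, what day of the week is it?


Date: June 18, 1931
Anchor: Jan 1, 1931. With p = 1931 - 1 = 1930: (p + p//4 - p//100 + p//400) mod 7 = (1930 + 482 - 19 + 4) mod 7 = 2397 mod 7 = 3 -> Thursday (Mon=0 ... Sun=6)
Days before June (Jan-May): 151; offset = 151 + 18 - 1 = 168
Weekday index = (3 + 168) mod 7 = 3

Day of the week: Thursday


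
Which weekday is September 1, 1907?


Target: September 1, 1907
Anchor: Jan 1, 1907. With p = 1907 - 1 = 1906: (p + p//4 - p//100 + p//400) mod 7 = (1906 + 476 - 19 + 4) mod 7 = 2367 mod 7 = 1 -> Tuesday (Mon=0 ... Sun=6)
Days before September (Jan-Aug): 243 days
Weekday index = (1 + 243) mod 7 = 6

Sunday


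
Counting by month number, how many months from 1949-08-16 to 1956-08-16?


From August 1949 to August 1956
7 years * 12 = 84 months = 84

84 months


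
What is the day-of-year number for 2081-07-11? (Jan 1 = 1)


Date: July 11, 2081
Days in months 1 through 6: 181
Plus 11 days in July

Day of year: 192


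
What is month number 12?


Month 12 of 12

December


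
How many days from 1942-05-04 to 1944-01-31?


From 1942-05-04 to 1944-01-31
1942-05-04: days before May = 31 + 28 + 31 + 30 = 120 (1942 is not a leap year); day of year = 120 + 4 = 124
1944-01-31: day of year = 31
Rest of 1942: 365 - 124 = 241
Full years 1943 (365): 365
Total = 241 + 365 + 31 = 637

637 days


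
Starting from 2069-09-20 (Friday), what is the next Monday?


Current: Friday
Target: Monday
Days ahead: 3

Next Monday: 2069-09-23


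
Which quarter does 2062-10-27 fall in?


Month: October (month 10)
Q1: Jan-Mar, Q2: Apr-Jun, Q3: Jul-Sep, Q4: Oct-Dec

Q4


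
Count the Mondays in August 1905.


August 1905 has 31 days
Anchor: Jan 1, 1905. With p = 1905 - 1 = 1904: (p + p//4 - p//100 + p//400) mod 7 = (1904 + 476 - 19 + 4) mod 7 = 2365 mod 7 = 6 -> Sunday (Mon=0 ... Sun=6)
Days before August (Jan-Jul): 212; August 1 index = (6 + 212) mod 7 = 1 -> Tuesday
First Monday is August 7
Mondays: 7, 14, 21, 28

4 Mondays


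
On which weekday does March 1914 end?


March 1914 has 31 days
Anchor: Jan 1, 1914. With p = 1914 - 1 = 1913: (p + p//4 - p//100 + p//400) mod 7 = (1913 + 478 - 19 + 4) mod 7 = 2376 mod 7 = 3 -> Thursday (Mon=0 ... Sun=6)
Days before March (Jan-Feb): 59; March 1 index = (3 + 59) mod 7 = 6 -> Sunday
Last day offset: 31 - 1 = 30 days
Weekday index = (6 + 30) mod 7 = 1

Tuesday, March 31


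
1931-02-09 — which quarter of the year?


Month: February (month 2)
Q1: Jan-Mar, Q2: Apr-Jun, Q3: Jul-Sep, Q4: Oct-Dec

Q1


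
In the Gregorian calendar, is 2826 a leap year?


Gregorian leap year rule: divisible by 4, but not by 100, unless also by 400.
2826 is not divisible by 4 -> not a leap year

No


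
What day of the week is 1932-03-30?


Date: March 30, 1932
Anchor: Jan 1, 1932. With p = 1932 - 1 = 1931: (p + p//4 - p//100 + p//400) mod 7 = (1931 + 482 - 19 + 4) mod 7 = 2398 mod 7 = 4 -> Friday (Mon=0 ... Sun=6)
Days before March (Jan-Feb): 60; offset = 60 + 30 - 1 = 89
Weekday index = (4 + 89) mod 7 = 2

Day of the week: Wednesday


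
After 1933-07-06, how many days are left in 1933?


Day of year: 187 of 365
Remaining = 365 - 187

178 days


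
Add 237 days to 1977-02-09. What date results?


Start: 1977-02-09, add 237 days
February 1977 has 28 days: 28 - 9 = 19 days to February 28 -> 218 left
March 1977 has 31 days -> 187 left
April 1977 has 30 days -> 157 left
May 1977 has 31 days -> 126 left
June 1977 has 30 days -> 96 left
July 1977 has 31 days -> 65 left
August 1977 has 31 days -> 34 left
September 1977 has 30 days -> 4 left
October 1977: 4 <= 31 -> lands on October 4

Result: 1977-10-04


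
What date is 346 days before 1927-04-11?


Start: 1927-04-11, subtract 346 days
Back 11 days from April 11 reaches March 31, 1927 -> 335 left
March 1927 has 31 days -> back to February 28, 1927 -> 304 left
February 1927 has 28 days -> back to January 31, 1927 -> 276 left
January 1927 has 31 days -> back to December 31, 1926 -> 245 left
December 1926 has 31 days -> back to November 30, 1926 -> 214 left
November 1926 has 30 days -> back to October 31, 1926 -> 184 left
October 1926 has 31 days -> back to September 30, 1926 -> 153 left
September 1926 has 30 days -> back to August 31, 1926 -> 123 left
August 1926 has 31 days -> back to July 31, 1926 -> 92 left
July 1926 has 31 days -> back to June 30, 1926 -> 61 left
June 1926 has 30 days -> back to May 31, 1926 -> 31 left
May 1926 has 31 days -> back to April 30, 1926 -> 0 left
April 1926: 30 - 0 = 30 -> lands on April 30

Result: 1926-04-30


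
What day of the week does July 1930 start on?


Target: July 1, 1930
Anchor: Jan 1, 1930. With p = 1930 - 1 = 1929: (p + p//4 - p//100 + p//400) mod 7 = (1929 + 482 - 19 + 4) mod 7 = 2396 mod 7 = 2 -> Wednesday (Mon=0 ... Sun=6)
Days before July (Jan-Jun): 181 days
Weekday index = (2 + 181) mod 7 = 1

Tuesday


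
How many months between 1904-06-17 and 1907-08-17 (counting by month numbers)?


From June 1904 to August 1907
3 years * 12 = 36 months, plus 2 months = 38

38 months


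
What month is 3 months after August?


August is month 8
8 + 3 = 11

November


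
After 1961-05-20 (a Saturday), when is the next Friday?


Current: Saturday
Target: Friday
Days ahead: 6

Next Friday: 1961-05-26


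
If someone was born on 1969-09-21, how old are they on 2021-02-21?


Birth: 1969-09-21
Reference: 2021-02-21
Year difference: 2021 - 1969 = 52
Birthday not yet reached in 2021, subtract 1

51 years old


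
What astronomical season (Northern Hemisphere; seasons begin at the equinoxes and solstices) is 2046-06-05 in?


Date: June 5
Astronomical Spring (approx.; exact equinox/solstice day varies by year): March 20 to June 20
June 5 falls within the Spring window

Spring


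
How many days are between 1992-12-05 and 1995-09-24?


From 1992-12-05 to 1995-09-24
1992-12-05: days before December = 31 + 29 + 31 + 30 + 31 + 30 + 31 + 31 + 30 + 31 + 30 = 335 (1992 is a leap year); day of year = 335 + 5 = 340
1995-09-24: days before September = 31 + 28 + 31 + 30 + 31 + 30 + 31 + 31 = 243 (1995 is not a leap year); day of year = 243 + 24 = 267
Rest of 1992: 366 - 340 = 26
Full years 1993 (365), 1994 (365): 730
Total = 26 + 730 + 267 = 1023

1023 days


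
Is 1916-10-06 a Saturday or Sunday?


Anchor: Jan 1, 1916. With p = 1916 - 1 = 1915: (p + p//4 - p//100 + p//400) mod 7 = (1915 + 478 - 19 + 4) mod 7 = 2378 mod 7 = 5 -> Saturday (Mon=0 ... Sun=6)
Day of year: 280; offset = 279
Weekday index = (5 + 279) mod 7 = 4 -> Friday
Weekend days: Saturday, Sunday

No


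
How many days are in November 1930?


November 1930

30 days


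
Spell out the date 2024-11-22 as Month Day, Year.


ISO 2024-11-22 parses as year=2024, month=11, day=22
Month 11 -> November

November 22, 2024


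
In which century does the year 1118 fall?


Century = (year - 1) // 100 + 1
= (1118 - 1) // 100 + 1
= 1117 // 100 + 1
= 11 + 1

12th century


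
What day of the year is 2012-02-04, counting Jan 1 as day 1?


Date: February 4, 2012
Days in months 1 through 1: 31
Plus 4 days in February

Day of year: 35


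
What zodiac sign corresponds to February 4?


Date: February 4
Conventional tropical zodiac dates: Aquarius from January 20 onward; Pisces starts February 19
February 4 falls within the Aquarius range

Aquarius


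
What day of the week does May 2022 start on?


Target: May 1, 2022
Anchor: Jan 1, 2022. With p = 2022 - 1 = 2021: (p + p//4 - p//100 + p//400) mod 7 = (2021 + 505 - 20 + 5) mod 7 = 2511 mod 7 = 5 -> Saturday (Mon=0 ... Sun=6)
Days before May (Jan-Apr): 120 days
Weekday index = (5 + 120) mod 7 = 6

Sunday


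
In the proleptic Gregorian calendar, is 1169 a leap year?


Gregorian leap year rule: divisible by 4, but not by 100, unless also by 400.
1169 is not divisible by 4 -> not a leap year

No


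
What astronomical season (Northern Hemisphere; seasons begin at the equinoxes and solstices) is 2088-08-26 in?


Date: August 26
Astronomical Summer (approx.; exact equinox/solstice day varies by year): June 21 to September 21
August 26 falls within the Summer window

Summer


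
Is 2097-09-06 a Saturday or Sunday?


Anchor: Jan 1, 2097. With p = 2097 - 1 = 2096: (p + p//4 - p//100 + p//400) mod 7 = (2096 + 524 - 20 + 5) mod 7 = 2605 mod 7 = 1 -> Tuesday (Mon=0 ... Sun=6)
Day of year: 249; offset = 248
Weekday index = (1 + 248) mod 7 = 4 -> Friday
Weekend days: Saturday, Sunday

No


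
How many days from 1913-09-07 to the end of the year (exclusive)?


Day of year: 250 of 365
Remaining = 365 - 250

115 days


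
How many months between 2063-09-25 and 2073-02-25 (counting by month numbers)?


From September 2063 to February 2073
10 years * 12 = 120 months, minus 7 months = 113

113 months


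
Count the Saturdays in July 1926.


July 1926 has 31 days
Anchor: Jan 1, 1926. With p = 1926 - 1 = 1925: (p + p//4 - p//100 + p//400) mod 7 = (1925 + 481 - 19 + 4) mod 7 = 2391 mod 7 = 4 -> Friday (Mon=0 ... Sun=6)
Days before July (Jan-Jun): 181; July 1 index = (4 + 181) mod 7 = 3 -> Thursday
First Saturday is July 3
Saturdays: 3, 10, 17, 24, 31

5 Saturdays


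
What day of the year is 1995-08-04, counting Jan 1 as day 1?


Date: August 4, 1995
Days in months 1 through 7: 212
Plus 4 days in August

Day of year: 216


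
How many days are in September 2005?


September 2005

30 days


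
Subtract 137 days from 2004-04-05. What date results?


Start: 2004-04-05, subtract 137 days
Back 5 days from April 5 reaches March 31, 2004 -> 132 left
March 2004 has 31 days -> back to February 29, 2004 -> 101 left
February 2004 has 29 days -> back to January 31, 2004 -> 72 left
January 2004 has 31 days -> back to December 31, 2003 -> 41 left
December 2003 has 31 days -> back to November 30, 2003 -> 10 left
November 2003: 30 - 10 = 20 -> lands on November 20

Result: 2003-11-20


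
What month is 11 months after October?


October is month 10
10 + 11 = 21; wrap: 21 - 12 = 9

September


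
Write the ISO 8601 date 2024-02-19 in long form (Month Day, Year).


ISO 2024-02-19 parses as year=2024, month=02, day=19
Month 2 -> February

February 19, 2024


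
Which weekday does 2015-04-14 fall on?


Date: April 14, 2015
Anchor: Jan 1, 2015. With p = 2015 - 1 = 2014: (p + p//4 - p//100 + p//400) mod 7 = (2014 + 503 - 20 + 5) mod 7 = 2502 mod 7 = 3 -> Thursday (Mon=0 ... Sun=6)
Days before April (Jan-Mar): 90; offset = 90 + 14 - 1 = 103
Weekday index = (3 + 103) mod 7 = 1

Day of the week: Tuesday


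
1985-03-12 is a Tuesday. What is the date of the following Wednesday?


Current: Tuesday
Target: Wednesday
Days ahead: 1

Next Wednesday: 1985-03-13


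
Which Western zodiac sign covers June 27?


Date: June 27
Conventional tropical zodiac dates: Cancer from June 21 onward; Leo starts July 23
June 27 falls within the Cancer range

Cancer


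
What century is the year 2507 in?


Century = (year - 1) // 100 + 1
= (2507 - 1) // 100 + 1
= 2506 // 100 + 1
= 25 + 1

26th century


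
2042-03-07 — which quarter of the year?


Month: March (month 3)
Q1: Jan-Mar, Q2: Apr-Jun, Q3: Jul-Sep, Q4: Oct-Dec

Q1


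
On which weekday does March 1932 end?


March 1932 has 31 days
Anchor: Jan 1, 1932. With p = 1932 - 1 = 1931: (p + p//4 - p//100 + p//400) mod 7 = (1931 + 482 - 19 + 4) mod 7 = 2398 mod 7 = 4 -> Friday (Mon=0 ... Sun=6)
Days before March (Jan-Feb): 60; March 1 index = (4 + 60) mod 7 = 1 -> Tuesday
Last day offset: 31 - 1 = 30 days
Weekday index = (1 + 30) mod 7 = 3

Thursday, March 31


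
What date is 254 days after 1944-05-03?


Start: 1944-05-03, add 254 days
May 1944 has 31 days: 31 - 3 = 28 days to May 31 -> 226 left
June 1944 has 30 days -> 196 left
July 1944 has 31 days -> 165 left
August 1944 has 31 days -> 134 left
September 1944 has 30 days -> 104 left
October 1944 has 31 days -> 73 left
November 1944 has 30 days -> 43 left
December 1944 has 31 days -> 12 left
January 1945: 12 <= 31 -> lands on January 12

Result: 1945-01-12


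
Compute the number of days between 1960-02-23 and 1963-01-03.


From 1960-02-23 to 1963-01-03
1960-02-23: days before February = 31; day of year = 31 + 23 = 54
1963-01-03: day of year = 3
Rest of 1960: 366 - 54 = 312
Full years 1961 (365), 1962 (365): 730
Total = 312 + 730 + 3 = 1045

1045 days


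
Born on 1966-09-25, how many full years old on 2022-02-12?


Birth: 1966-09-25
Reference: 2022-02-12
Year difference: 2022 - 1966 = 56
Birthday not yet reached in 2022, subtract 1

55 years old


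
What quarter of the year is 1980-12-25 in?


Month: December (month 12)
Q1: Jan-Mar, Q2: Apr-Jun, Q3: Jul-Sep, Q4: Oct-Dec

Q4


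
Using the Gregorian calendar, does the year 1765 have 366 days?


Gregorian leap year rule: divisible by 4, but not by 100, unless also by 400.
1765 is not divisible by 4 -> not a leap year

No


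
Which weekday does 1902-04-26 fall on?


Date: April 26, 1902
Anchor: Jan 1, 1902. With p = 1902 - 1 = 1901: (p + p//4 - p//100 + p//400) mod 7 = (1901 + 475 - 19 + 4) mod 7 = 2361 mod 7 = 2 -> Wednesday (Mon=0 ... Sun=6)
Days before April (Jan-Mar): 90; offset = 90 + 26 - 1 = 115
Weekday index = (2 + 115) mod 7 = 5

Day of the week: Saturday


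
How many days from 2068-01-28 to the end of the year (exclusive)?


Day of year: 28 of 366
Remaining = 366 - 28

338 days


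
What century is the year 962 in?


Century = (year - 1) // 100 + 1
= (962 - 1) // 100 + 1
= 961 // 100 + 1
= 9 + 1

10th century


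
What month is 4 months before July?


July is month 7
7 - 4 = 3

March


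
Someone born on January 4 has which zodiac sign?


Date: January 4
Conventional tropical zodiac dates: Capricorn from December 22 onward; Aquarius starts January 20
January 4 falls within the Capricorn range

Capricorn


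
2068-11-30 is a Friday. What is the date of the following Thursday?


Current: Friday
Target: Thursday
Days ahead: 6

Next Thursday: 2068-12-06


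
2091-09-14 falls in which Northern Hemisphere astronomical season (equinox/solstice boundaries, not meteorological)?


Date: September 14
Astronomical Summer (approx.; exact equinox/solstice day varies by year): June 21 to September 21
September 14 falls within the Summer window

Summer


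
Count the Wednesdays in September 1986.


September 1986 has 30 days
Anchor: Jan 1, 1986. With p = 1986 - 1 = 1985: (p + p//4 - p//100 + p//400) mod 7 = (1985 + 496 - 19 + 4) mod 7 = 2466 mod 7 = 2 -> Wednesday (Mon=0 ... Sun=6)
Days before September (Jan-Aug): 243; September 1 index = (2 + 243) mod 7 = 0 -> Monday
First Wednesday is September 3
Wednesdays: 3, 10, 17, 24

4 Wednesdays


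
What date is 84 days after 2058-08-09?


Start: 2058-08-09, add 84 days
August 2058 has 31 days: 31 - 9 = 22 days to August 31 -> 62 left
September 2058 has 30 days -> 32 left
October 2058 has 31 days -> 1 left
November 2058: 1 <= 30 -> lands on November 1

Result: 2058-11-01


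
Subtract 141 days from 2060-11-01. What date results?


Start: 2060-11-01, subtract 141 days
Back 1 day from November 1 reaches October 31, 2060 -> 140 left
October 2060 has 31 days -> back to September 30, 2060 -> 109 left
September 2060 has 30 days -> back to August 31, 2060 -> 79 left
August 2060 has 31 days -> back to July 31, 2060 -> 48 left
July 2060 has 31 days -> back to June 30, 2060 -> 17 left
June 2060: 30 - 17 = 13 -> lands on June 13

Result: 2060-06-13


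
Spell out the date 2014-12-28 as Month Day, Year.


ISO 2014-12-28 parses as year=2014, month=12, day=28
Month 12 -> December

December 28, 2014


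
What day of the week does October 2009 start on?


Target: October 1, 2009
Anchor: Jan 1, 2009. With p = 2009 - 1 = 2008: (p + p//4 - p//100 + p//400) mod 7 = (2008 + 502 - 20 + 5) mod 7 = 2495 mod 7 = 3 -> Thursday (Mon=0 ... Sun=6)
Days before October (Jan-Sep): 273 days
Weekday index = (3 + 273) mod 7 = 3

Thursday


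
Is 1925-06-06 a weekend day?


Anchor: Jan 1, 1925. With p = 1925 - 1 = 1924: (p + p//4 - p//100 + p//400) mod 7 = (1924 + 481 - 19 + 4) mod 7 = 2390 mod 7 = 3 -> Thursday (Mon=0 ... Sun=6)
Day of year: 157; offset = 156
Weekday index = (3 + 156) mod 7 = 5 -> Saturday
Weekend days: Saturday, Sunday

Yes


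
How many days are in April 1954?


April 1954

30 days


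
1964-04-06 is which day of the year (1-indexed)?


Date: April 6, 1964
Days in months 1 through 3: 91
Plus 6 days in April

Day of year: 97


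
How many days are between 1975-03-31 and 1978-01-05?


From 1975-03-31 to 1978-01-05
1975-03-31: days before March = 31 + 28 = 59 (1975 is not a leap year); day of year = 59 + 31 = 90
1978-01-05: day of year = 5
Rest of 1975: 365 - 90 = 275
Full years 1976 (366), 1977 (365): 731
Total = 275 + 731 + 5 = 1011

1011 days


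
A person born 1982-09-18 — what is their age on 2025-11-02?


Birth: 1982-09-18
Reference: 2025-11-02
Year difference: 2025 - 1982 = 43

43 years old


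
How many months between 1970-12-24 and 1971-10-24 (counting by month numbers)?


From December 1970 to October 1971
1 year * 12 = 12 months, minus 2 months = 10

10 months


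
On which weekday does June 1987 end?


June 1987 has 30 days
Anchor: Jan 1, 1987. With p = 1987 - 1 = 1986: (p + p//4 - p//100 + p//400) mod 7 = (1986 + 496 - 19 + 4) mod 7 = 2467 mod 7 = 3 -> Thursday (Mon=0 ... Sun=6)
Days before June (Jan-May): 151; June 1 index = (3 + 151) mod 7 = 0 -> Monday
Last day offset: 30 - 1 = 29 days
Weekday index = (0 + 29) mod 7 = 1

Tuesday, June 30


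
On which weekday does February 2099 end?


February 2099 has 28 days
Anchor: Jan 1, 2099. With p = 2099 - 1 = 2098: (p + p//4 - p//100 + p//400) mod 7 = (2098 + 524 - 20 + 5) mod 7 = 2607 mod 7 = 3 -> Thursday (Mon=0 ... Sun=6)
Days before February (Jan): 31; February 1 index = (3 + 31) mod 7 = 6 -> Sunday
Last day offset: 28 - 1 = 27 days
Weekday index = (6 + 27) mod 7 = 5

Saturday, February 28


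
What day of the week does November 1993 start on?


Target: November 1, 1993
Anchor: Jan 1, 1993. With p = 1993 - 1 = 1992: (p + p//4 - p//100 + p//400) mod 7 = (1992 + 498 - 19 + 4) mod 7 = 2475 mod 7 = 4 -> Friday (Mon=0 ... Sun=6)
Days before November (Jan-Oct): 304 days
Weekday index = (4 + 304) mod 7 = 0

Monday


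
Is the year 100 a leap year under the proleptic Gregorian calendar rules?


Gregorian leap year rule: divisible by 4, but not by 100, unless also by 400.
100 is divisible by 100 but not 400 -> not a leap year

No


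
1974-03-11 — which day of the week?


Date: March 11, 1974
Anchor: Jan 1, 1974. With p = 1974 - 1 = 1973: (p + p//4 - p//100 + p//400) mod 7 = (1973 + 493 - 19 + 4) mod 7 = 2451 mod 7 = 1 -> Tuesday (Mon=0 ... Sun=6)
Days before March (Jan-Feb): 59; offset = 59 + 11 - 1 = 69
Weekday index = (1 + 69) mod 7 = 0

Day of the week: Monday


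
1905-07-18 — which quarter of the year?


Month: July (month 7)
Q1: Jan-Mar, Q2: Apr-Jun, Q3: Jul-Sep, Q4: Oct-Dec

Q3


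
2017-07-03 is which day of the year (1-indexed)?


Date: July 3, 2017
Days in months 1 through 6: 181
Plus 3 days in July

Day of year: 184


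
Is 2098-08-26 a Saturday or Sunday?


Anchor: Jan 1, 2098. With p = 2098 - 1 = 2097: (p + p//4 - p//100 + p//400) mod 7 = (2097 + 524 - 20 + 5) mod 7 = 2606 mod 7 = 2 -> Wednesday (Mon=0 ... Sun=6)
Day of year: 238; offset = 237
Weekday index = (2 + 237) mod 7 = 1 -> Tuesday
Weekend days: Saturday, Sunday

No


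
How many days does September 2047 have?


September 2047

30 days


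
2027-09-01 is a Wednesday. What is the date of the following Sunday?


Current: Wednesday
Target: Sunday
Days ahead: 4

Next Sunday: 2027-09-05


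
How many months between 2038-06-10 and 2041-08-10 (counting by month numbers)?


From June 2038 to August 2041
3 years * 12 = 36 months, plus 2 months = 38

38 months


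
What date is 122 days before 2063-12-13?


Start: 2063-12-13, subtract 122 days
Back 13 days from December 13 reaches November 30, 2063 -> 109 left
November 2063 has 30 days -> back to October 31, 2063 -> 79 left
October 2063 has 31 days -> back to September 30, 2063 -> 48 left
September 2063 has 30 days -> back to August 31, 2063 -> 18 left
August 2063: 31 - 18 = 13 -> lands on August 13

Result: 2063-08-13


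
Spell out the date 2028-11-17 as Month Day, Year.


ISO 2028-11-17 parses as year=2028, month=11, day=17
Month 11 -> November

November 17, 2028


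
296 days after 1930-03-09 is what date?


Start: 1930-03-09, add 296 days
March 1930 has 31 days: 31 - 9 = 22 days to March 31 -> 274 left
April 1930 has 30 days -> 244 left
May 1930 has 31 days -> 213 left
June 1930 has 30 days -> 183 left
July 1930 has 31 days -> 152 left
August 1930 has 31 days -> 121 left
September 1930 has 30 days -> 91 left
October 1930 has 31 days -> 60 left
November 1930 has 30 days -> 30 left
December 1930: 30 <= 31 -> lands on December 30

Result: 1930-12-30


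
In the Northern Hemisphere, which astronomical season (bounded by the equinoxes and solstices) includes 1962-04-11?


Date: April 11
Astronomical Spring (approx.; exact equinox/solstice day varies by year): March 20 to June 20
April 11 falls within the Spring window

Spring


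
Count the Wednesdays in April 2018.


April 2018 has 30 days
Anchor: Jan 1, 2018. With p = 2018 - 1 = 2017: (p + p//4 - p//100 + p//400) mod 7 = (2017 + 504 - 20 + 5) mod 7 = 2506 mod 7 = 0 -> Monday (Mon=0 ... Sun=6)
Days before April (Jan-Mar): 90; April 1 index = (0 + 90) mod 7 = 6 -> Sunday
First Wednesday is April 4
Wednesdays: 4, 11, 18, 25

4 Wednesdays


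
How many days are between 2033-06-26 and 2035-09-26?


From 2033-06-26 to 2035-09-26
2033-06-26: days before June = 31 + 28 + 31 + 30 + 31 = 151 (2033 is not a leap year); day of year = 151 + 26 = 177
2035-09-26: days before September = 31 + 28 + 31 + 30 + 31 + 30 + 31 + 31 = 243 (2035 is not a leap year); day of year = 243 + 26 = 269
Rest of 2033: 365 - 177 = 188
Full years 2034 (365): 365
Total = 188 + 365 + 269 = 822

822 days


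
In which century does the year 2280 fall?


Century = (year - 1) // 100 + 1
= (2280 - 1) // 100 + 1
= 2279 // 100 + 1
= 22 + 1

23rd century


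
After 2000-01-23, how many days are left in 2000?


Day of year: 23 of 366
Remaining = 366 - 23

343 days


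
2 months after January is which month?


January is month 1
1 + 2 = 3

March


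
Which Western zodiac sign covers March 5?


Date: March 5
Conventional tropical zodiac dates: Pisces from February 19 onward; Aries starts March 21
March 5 falls within the Pisces range

Pisces


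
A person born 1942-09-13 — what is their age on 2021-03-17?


Birth: 1942-09-13
Reference: 2021-03-17
Year difference: 2021 - 1942 = 79
Birthday not yet reached in 2021, subtract 1

78 years old


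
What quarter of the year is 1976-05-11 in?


Month: May (month 5)
Q1: Jan-Mar, Q2: Apr-Jun, Q3: Jul-Sep, Q4: Oct-Dec

Q2


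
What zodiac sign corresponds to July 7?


Date: July 7
Conventional tropical zodiac dates: Cancer from June 21 onward; Leo starts July 23
July 7 falls within the Cancer range

Cancer


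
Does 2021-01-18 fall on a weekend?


Anchor: Jan 1, 2021. With p = 2021 - 1 = 2020: (p + p//4 - p//100 + p//400) mod 7 = (2020 + 505 - 20 + 5) mod 7 = 2510 mod 7 = 4 -> Friday (Mon=0 ... Sun=6)
Day of year: 18; offset = 17
Weekday index = (4 + 17) mod 7 = 0 -> Monday
Weekend days: Saturday, Sunday

No


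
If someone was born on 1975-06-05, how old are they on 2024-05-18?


Birth: 1975-06-05
Reference: 2024-05-18
Year difference: 2024 - 1975 = 49
Birthday not yet reached in 2024, subtract 1

48 years old


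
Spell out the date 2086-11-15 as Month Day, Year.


ISO 2086-11-15 parses as year=2086, month=11, day=15
Month 11 -> November

November 15, 2086


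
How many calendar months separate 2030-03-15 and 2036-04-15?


From March 2030 to April 2036
6 years * 12 = 72 months, plus 1 month = 73

73 months


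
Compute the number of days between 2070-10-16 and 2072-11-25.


From 2070-10-16 to 2072-11-25
2070-10-16: days before October = 31 + 28 + 31 + 30 + 31 + 30 + 31 + 31 + 30 = 273 (2070 is not a leap year); day of year = 273 + 16 = 289
2072-11-25: days before November = 31 + 29 + 31 + 30 + 31 + 30 + 31 + 31 + 30 + 31 = 305 (2072 is a leap year); day of year = 305 + 25 = 330
Rest of 2070: 365 - 289 = 76
Full years 2071 (365): 365
Total = 76 + 365 + 330 = 771

771 days
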